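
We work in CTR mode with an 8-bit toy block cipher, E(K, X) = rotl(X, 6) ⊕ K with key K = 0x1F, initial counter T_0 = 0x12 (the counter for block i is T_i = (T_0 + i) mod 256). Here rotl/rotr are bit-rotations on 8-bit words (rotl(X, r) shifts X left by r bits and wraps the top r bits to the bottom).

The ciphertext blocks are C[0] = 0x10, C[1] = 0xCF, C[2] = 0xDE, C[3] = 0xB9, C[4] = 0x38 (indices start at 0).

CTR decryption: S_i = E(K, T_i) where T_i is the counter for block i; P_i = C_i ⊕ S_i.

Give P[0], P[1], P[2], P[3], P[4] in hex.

P[0]: T = 0x12, S = E(K, T) = 0x9B; 0x10 ⊕ 0x9B = 0x8B.
P[1]: T = 0x13, S = E(K, T) = 0xDB; 0xCF ⊕ 0xDB = 0x14.
P[2]: T = 0x14, S = E(K, T) = 0x1A; 0xDE ⊕ 0x1A = 0xC4.
P[3]: T = 0x15, S = E(K, T) = 0x5A; 0xB9 ⊕ 0x5A = 0xE3.
P[4]: T = 0x16, S = E(K, T) = 0x9A; 0x38 ⊕ 0x9A = 0xA2.

P[0] = 0x8B, P[1] = 0x14, P[2] = 0xC4, P[3] = 0xE3, P[4] = 0xA2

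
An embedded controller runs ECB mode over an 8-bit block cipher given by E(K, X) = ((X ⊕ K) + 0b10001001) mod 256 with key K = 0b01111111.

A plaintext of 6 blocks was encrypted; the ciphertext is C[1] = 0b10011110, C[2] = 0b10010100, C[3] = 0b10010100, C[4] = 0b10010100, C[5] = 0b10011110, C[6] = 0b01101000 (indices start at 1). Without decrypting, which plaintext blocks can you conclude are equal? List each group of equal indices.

P[1] = P[5]; P[2] = P[3] = P[4]

ECB encrypts each block independently with the same key, so equal ciphertext blocks imply equal plaintext blocks.
C[1] = C[5] = 0b10011110, so P[1] = P[5].
C[2] = C[3] = C[4] = 0b10010100, so P[2] = P[3] = P[4].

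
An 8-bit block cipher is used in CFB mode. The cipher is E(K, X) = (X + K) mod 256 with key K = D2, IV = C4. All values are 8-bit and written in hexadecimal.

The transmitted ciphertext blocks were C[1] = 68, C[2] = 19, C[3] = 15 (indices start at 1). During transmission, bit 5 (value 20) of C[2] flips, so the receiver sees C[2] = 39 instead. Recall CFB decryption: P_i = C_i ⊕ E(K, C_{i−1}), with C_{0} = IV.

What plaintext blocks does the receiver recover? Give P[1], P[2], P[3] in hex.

Only C[2] changed, to 39. In CFB, a change in C_i flips the same bit in P_i and garbles P_{i+1}. Decrypting the received ciphertext:
P[1]: E(K, C4) = 96; 68 ⊕ 96 = FE.
P[2]: E(K, 68) = 3A; 39 ⊕ 3A = 03.
P[3]: E(K, 39) = 0B; 15 ⊕ 0B = 1E.
Blocks that differ from the original plaintext: P[2], P[3].

P[1] = FE, P[2] = 03, P[3] = 1E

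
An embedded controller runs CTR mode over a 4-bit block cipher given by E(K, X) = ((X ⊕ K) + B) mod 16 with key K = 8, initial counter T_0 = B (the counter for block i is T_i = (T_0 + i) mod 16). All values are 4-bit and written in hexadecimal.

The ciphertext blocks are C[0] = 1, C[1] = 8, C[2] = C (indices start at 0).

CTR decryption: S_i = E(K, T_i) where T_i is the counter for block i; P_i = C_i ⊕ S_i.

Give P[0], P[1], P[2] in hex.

P[0]: T = B, S = E(K, T) = E; 1 ⊕ E = F.
P[1]: T = C, S = E(K, T) = F; 8 ⊕ F = 7.
P[2]: T = D, S = E(K, T) = 0; C ⊕ 0 = C.

P[0] = F, P[1] = 7, P[2] = C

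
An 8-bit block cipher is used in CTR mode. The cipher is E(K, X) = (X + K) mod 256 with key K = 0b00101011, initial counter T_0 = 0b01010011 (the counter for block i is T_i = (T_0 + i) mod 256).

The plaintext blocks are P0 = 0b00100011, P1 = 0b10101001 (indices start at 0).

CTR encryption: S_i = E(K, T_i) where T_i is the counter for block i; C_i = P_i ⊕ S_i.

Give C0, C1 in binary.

C0: T = 0b01010011, S = E(K, T) = 0b01111110; 0b00100011 ⊕ 0b01111110 = 0b01011101.
C1: T = 0b01010100, S = E(K, T) = 0b01111111; 0b10101001 ⊕ 0b01111111 = 0b11010110.

C0 = 0b01011101, C1 = 0b11010110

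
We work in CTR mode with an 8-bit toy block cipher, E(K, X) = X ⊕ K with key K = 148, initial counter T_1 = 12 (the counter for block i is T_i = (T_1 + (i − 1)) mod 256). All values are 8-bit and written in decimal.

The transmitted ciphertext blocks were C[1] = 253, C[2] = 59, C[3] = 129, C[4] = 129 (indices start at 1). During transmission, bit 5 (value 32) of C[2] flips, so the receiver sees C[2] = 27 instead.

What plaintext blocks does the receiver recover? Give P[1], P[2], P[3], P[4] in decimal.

CTR decryption: S_i = E(K, T_i) where T_i is the counter for block i; P_i = C_i ⊕ S_i.
Only C[2] changed, to 27. In CTR, a change in C_i flips the same bit in P_i only; the keystream is unaffected. Decrypting the received ciphertext:
P[1]: T = 12, S = E(K, T) = 152; 253 ⊕ 152 = 101.
P[2]: T = 13, S = E(K, T) = 153; 27 ⊕ 153 = 130.
P[3]: T = 14, S = E(K, T) = 154; 129 ⊕ 154 = 27.
P[4]: T = 15, S = E(K, T) = 155; 129 ⊕ 155 = 26.
Blocks that differ from the original plaintext: P[2].

P[1] = 101, P[2] = 130, P[3] = 27, P[4] = 26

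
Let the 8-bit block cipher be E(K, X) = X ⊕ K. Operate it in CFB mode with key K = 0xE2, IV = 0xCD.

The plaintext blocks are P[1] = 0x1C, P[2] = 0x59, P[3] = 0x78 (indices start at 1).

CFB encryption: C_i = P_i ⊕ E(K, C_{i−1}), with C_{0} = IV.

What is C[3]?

C[3] = 0x12

C[1]: E(K, 0xCD) = 0x2F; 0x1C ⊕ 0x2F = 0x33.
C[2]: E(K, 0x33) = 0xD1; 0x59 ⊕ 0xD1 = 0x88.
C[3]: E(K, 0x88) = 0x6A; 0x78 ⊕ 0x6A = 0x12.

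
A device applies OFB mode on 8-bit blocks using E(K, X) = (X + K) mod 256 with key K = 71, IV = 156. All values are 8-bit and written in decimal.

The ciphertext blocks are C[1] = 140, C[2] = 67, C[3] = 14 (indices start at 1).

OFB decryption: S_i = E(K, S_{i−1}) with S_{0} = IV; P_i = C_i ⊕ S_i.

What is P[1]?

P[1] = 111

P[1]: S = E(K, 156) = 227; 140 ⊕ 227 = 111.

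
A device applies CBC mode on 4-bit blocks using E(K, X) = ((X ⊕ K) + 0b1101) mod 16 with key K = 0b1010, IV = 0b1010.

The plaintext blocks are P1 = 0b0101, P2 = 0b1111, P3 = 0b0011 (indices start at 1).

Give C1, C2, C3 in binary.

C1 = 0b0010, C2 = 0b0100, C3 = 0b1010

CBC encryption: C_i = E(K, P_i ⊕ C_{i−1}), with C_{0} = IV.
C1: P1 ⊕ 0b1010 = 0b1111; E(K, 0b1111) = 0b0010.
C2: P2 ⊕ 0b0010 = 0b1101; E(K, 0b1101) = 0b0100.
C3: P3 ⊕ 0b0100 = 0b0111; E(K, 0b0111) = 0b1010.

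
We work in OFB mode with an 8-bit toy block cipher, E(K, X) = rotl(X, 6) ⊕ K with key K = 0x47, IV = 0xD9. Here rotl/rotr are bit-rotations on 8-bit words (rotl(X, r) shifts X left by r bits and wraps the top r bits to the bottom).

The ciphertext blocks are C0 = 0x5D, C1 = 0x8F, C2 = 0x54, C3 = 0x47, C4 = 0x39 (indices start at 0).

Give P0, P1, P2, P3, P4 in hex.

P0 = 0x6C, P1 = 0x84, P2 = 0xD1, P3 = 0x61, P4 = 0xF7

OFB decryption: S_i = E(K, S_{i−1}) with S_{−1} = IV; P_i = C_i ⊕ S_i.
P0: S = E(K, 0xD9) = 0x31; 0x5D ⊕ 0x31 = 0x6C.
P1: S = E(K, 0x31) = 0x0B; 0x8F ⊕ 0x0B = 0x84.
P2: S = E(K, 0x0B) = 0x85; 0x54 ⊕ 0x85 = 0xD1.
P3: S = E(K, 0x85) = 0x26; 0x47 ⊕ 0x26 = 0x61.
P4: S = E(K, 0x26) = 0xCE; 0x39 ⊕ 0xCE = 0xF7.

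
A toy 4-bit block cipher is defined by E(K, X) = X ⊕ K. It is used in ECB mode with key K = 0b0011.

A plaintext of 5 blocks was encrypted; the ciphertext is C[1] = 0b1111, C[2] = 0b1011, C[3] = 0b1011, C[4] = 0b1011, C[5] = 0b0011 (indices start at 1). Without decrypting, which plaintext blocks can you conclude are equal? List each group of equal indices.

P[2] = P[3] = P[4]

ECB encrypts each block independently with the same key, so equal ciphertext blocks imply equal plaintext blocks.
C[2] = C[3] = C[4] = 0b1011, so P[2] = P[3] = P[4].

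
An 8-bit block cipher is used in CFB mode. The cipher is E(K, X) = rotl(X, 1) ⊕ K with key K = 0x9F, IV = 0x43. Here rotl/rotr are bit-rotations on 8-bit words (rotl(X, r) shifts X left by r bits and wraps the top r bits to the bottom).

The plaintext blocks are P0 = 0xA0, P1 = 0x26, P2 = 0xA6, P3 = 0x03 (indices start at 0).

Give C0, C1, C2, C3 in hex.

C0 = 0xB9, C1 = 0xCA, C2 = 0xAC, C3 = 0xC5

CFB encryption: C_i = P_i ⊕ E(K, C_{i−1}), with C_{−1} = IV.
C0: E(K, 0x43) = 0x19; 0xA0 ⊕ 0x19 = 0xB9.
C1: E(K, 0xB9) = 0xEC; 0x26 ⊕ 0xEC = 0xCA.
C2: E(K, 0xCA) = 0x0A; 0xA6 ⊕ 0x0A = 0xAC.
C3: E(K, 0xAC) = 0xC6; 0x03 ⊕ 0xC6 = 0xC5.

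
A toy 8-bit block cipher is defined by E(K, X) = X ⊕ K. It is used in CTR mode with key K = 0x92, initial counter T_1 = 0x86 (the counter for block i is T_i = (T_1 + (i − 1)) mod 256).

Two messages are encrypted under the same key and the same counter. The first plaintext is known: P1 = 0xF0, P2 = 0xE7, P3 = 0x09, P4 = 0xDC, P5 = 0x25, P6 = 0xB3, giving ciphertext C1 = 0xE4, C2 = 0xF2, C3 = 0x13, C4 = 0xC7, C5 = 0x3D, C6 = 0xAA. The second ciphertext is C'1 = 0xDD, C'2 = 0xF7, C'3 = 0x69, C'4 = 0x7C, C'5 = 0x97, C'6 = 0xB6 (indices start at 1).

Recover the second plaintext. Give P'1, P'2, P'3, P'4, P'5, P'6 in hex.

In CTR with a reused counter, both messages share the same keystream S_i, so C_i ⊕ C'_i = P_i ⊕ P'_i and thus P'_i = P_i ⊕ C_i ⊕ C'_i.
P'1: 0xF0 ⊕ 0xE4 ⊕ 0xDD = 0xC9.
P'2: 0xE7 ⊕ 0xF2 ⊕ 0xF7 = 0xE2.
P'3: 0x09 ⊕ 0x13 ⊕ 0x69 = 0x73.
P'4: 0xDC ⊕ 0xC7 ⊕ 0x7C = 0x67.
P'5: 0x25 ⊕ 0x3D ⊕ 0x97 = 0x8F.
P'6: 0xB3 ⊕ 0xAA ⊕ 0xB6 = 0xAF.

P'1 = 0xC9, P'2 = 0xE2, P'3 = 0x73, P'4 = 0x67, P'5 = 0x8F, P'6 = 0xAF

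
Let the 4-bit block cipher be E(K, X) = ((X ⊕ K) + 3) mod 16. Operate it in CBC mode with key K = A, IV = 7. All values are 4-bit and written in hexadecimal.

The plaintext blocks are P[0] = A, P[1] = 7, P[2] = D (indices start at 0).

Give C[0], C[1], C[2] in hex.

C[0] = A, C[1] = A, C[2] = 0

CBC encryption: C_i = E(K, P_i ⊕ C_{i−1}), with C_{−1} = IV.
C[0]: P[0] ⊕ 7 = D; E(K, D) = A.
C[1]: P[1] ⊕ A = D; E(K, D) = A.
C[2]: P[2] ⊕ A = 7; E(K, 7) = 0.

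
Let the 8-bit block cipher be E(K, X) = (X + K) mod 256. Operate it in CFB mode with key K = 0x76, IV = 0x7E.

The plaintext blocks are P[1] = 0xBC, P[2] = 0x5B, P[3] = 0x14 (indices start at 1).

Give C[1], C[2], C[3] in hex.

CFB encryption: C_i = P_i ⊕ E(K, C_{i−1}), with C_{0} = IV.
C[1]: E(K, 0x7E) = 0xF4; 0xBC ⊕ 0xF4 = 0x48.
C[2]: E(K, 0x48) = 0xBE; 0x5B ⊕ 0xBE = 0xE5.
C[3]: E(K, 0xE5) = 0x5B; 0x14 ⊕ 0x5B = 0x4F.

C[1] = 0x48, C[2] = 0xE5, C[3] = 0x4F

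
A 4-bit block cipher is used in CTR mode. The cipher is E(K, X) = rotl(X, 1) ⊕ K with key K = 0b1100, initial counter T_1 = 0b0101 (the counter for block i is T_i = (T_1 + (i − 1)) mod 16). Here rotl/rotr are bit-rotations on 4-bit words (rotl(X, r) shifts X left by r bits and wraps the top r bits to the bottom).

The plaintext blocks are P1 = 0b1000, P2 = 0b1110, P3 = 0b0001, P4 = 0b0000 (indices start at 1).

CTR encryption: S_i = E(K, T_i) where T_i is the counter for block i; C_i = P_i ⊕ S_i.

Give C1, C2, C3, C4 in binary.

C1 = 0b1110, C2 = 0b1110, C3 = 0b0011, C4 = 0b1101

C1: T = 0b0101, S = E(K, T) = 0b0110; 0b1000 ⊕ 0b0110 = 0b1110.
C2: T = 0b0110, S = E(K, T) = 0b0000; 0b1110 ⊕ 0b0000 = 0b1110.
C3: T = 0b0111, S = E(K, T) = 0b0010; 0b0001 ⊕ 0b0010 = 0b0011.
C4: T = 0b1000, S = E(K, T) = 0b1101; 0b0000 ⊕ 0b1101 = 0b1101.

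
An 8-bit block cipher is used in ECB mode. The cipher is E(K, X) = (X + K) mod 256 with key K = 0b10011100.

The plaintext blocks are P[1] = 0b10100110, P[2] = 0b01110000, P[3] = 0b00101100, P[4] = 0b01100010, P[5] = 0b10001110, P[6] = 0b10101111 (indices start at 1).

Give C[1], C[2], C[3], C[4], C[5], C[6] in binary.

C[1] = 0b01000010, C[2] = 0b00001100, C[3] = 0b11001000, C[4] = 0b11111110, C[5] = 0b00101010, C[6] = 0b01001011

ECB encryption: C_i = E(K, P_i).
C[1]: E(K, 0b10100110) = 0b01000010.
C[2]: E(K, 0b01110000) = 0b00001100.
C[3]: E(K, 0b00101100) = 0b11001000.
C[4]: E(K, 0b01100010) = 0b11111110.
C[5]: E(K, 0b10001110) = 0b00101010.
C[6]: E(K, 0b10101111) = 0b01001011.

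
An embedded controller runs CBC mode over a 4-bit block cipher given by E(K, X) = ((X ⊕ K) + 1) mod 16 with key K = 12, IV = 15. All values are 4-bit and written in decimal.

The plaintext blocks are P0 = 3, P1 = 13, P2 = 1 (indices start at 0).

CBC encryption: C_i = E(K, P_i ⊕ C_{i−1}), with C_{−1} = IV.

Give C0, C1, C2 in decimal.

C0 = 1, C1 = 1, C2 = 13

C0: P0 ⊕ 15 = 12; E(K, 12) = 1.
C1: P1 ⊕ 1 = 12; E(K, 12) = 1.
C2: P2 ⊕ 1 = 0; E(K, 0) = 13.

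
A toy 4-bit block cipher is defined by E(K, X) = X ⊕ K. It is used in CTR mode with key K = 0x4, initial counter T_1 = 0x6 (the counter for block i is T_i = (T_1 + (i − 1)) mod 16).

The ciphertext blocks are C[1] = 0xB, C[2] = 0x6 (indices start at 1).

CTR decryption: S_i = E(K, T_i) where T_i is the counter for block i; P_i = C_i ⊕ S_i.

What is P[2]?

P[2] = 0x5

P[2]: T = 0x7, S = E(K, T) = 0x3; 0x6 ⊕ 0x3 = 0x5.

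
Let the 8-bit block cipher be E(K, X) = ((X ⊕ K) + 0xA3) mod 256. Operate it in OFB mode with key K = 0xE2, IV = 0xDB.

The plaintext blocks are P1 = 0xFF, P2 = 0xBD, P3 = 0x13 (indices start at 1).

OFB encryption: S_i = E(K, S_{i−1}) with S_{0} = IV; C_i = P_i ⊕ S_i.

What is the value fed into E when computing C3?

C1: S = E(K, 0xDB) = 0xDC; 0xFF ⊕ 0xDC = 0x23.
C2: S = E(K, 0xDC) = 0xE1; 0xBD ⊕ 0xE1 = 0x5C.
C3: S = E(K, 0xE1) = 0xA6; 0x13 ⊕ 0xA6 = 0xB5.
So the input to E for block 3 is 0xE1.

0xE1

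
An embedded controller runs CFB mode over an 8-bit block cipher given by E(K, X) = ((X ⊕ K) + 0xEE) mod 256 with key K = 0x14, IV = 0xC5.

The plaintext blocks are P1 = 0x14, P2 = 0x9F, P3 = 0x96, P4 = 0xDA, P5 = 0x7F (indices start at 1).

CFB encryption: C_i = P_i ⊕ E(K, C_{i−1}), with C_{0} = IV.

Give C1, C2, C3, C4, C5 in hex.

C1 = 0xAB, C2 = 0x32, C3 = 0x82, C4 = 0x5E, C5 = 0x47

C1: E(K, 0xC5) = 0xBF; 0x14 ⊕ 0xBF = 0xAB.
C2: E(K, 0xAB) = 0xAD; 0x9F ⊕ 0xAD = 0x32.
C3: E(K, 0x32) = 0x14; 0x96 ⊕ 0x14 = 0x82.
C4: E(K, 0x82) = 0x84; 0xDA ⊕ 0x84 = 0x5E.
C5: E(K, 0x5E) = 0x38; 0x7F ⊕ 0x38 = 0x47.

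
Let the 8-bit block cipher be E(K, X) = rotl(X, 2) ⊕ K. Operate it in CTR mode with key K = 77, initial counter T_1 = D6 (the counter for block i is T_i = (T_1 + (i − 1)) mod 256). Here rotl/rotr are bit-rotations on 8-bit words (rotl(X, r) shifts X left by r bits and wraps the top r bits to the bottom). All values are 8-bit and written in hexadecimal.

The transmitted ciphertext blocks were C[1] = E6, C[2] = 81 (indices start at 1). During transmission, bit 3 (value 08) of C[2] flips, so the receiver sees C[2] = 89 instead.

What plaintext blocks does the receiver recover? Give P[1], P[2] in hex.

P[1] = CA, P[2] = A1

CTR decryption: S_i = E(K, T_i) where T_i is the counter for block i; P_i = C_i ⊕ S_i.
Only C[2] changed, to 89. In CTR, a change in C_i flips the same bit in P_i only; the keystream is unaffected. Decrypting the received ciphertext:
P[1]: T = D6, S = E(K, T) = 2C; E6 ⊕ 2C = CA.
P[2]: T = D7, S = E(K, T) = 28; 89 ⊕ 28 = A1.
Blocks that differ from the original plaintext: P[2].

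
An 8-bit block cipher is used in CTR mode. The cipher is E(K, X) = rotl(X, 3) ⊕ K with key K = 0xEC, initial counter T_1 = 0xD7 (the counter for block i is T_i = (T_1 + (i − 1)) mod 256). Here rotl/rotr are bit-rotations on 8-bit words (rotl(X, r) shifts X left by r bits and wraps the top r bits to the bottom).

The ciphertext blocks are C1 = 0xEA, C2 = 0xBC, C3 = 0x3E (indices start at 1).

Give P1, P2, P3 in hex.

P1 = 0xB8, P2 = 0x96, P3 = 0x1C

CTR decryption: S_i = E(K, T_i) where T_i is the counter for block i; P_i = C_i ⊕ S_i.
P1: T = 0xD7, S = E(K, T) = 0x52; 0xEA ⊕ 0x52 = 0xB8.
P2: T = 0xD8, S = E(K, T) = 0x2A; 0xBC ⊕ 0x2A = 0x96.
P3: T = 0xD9, S = E(K, T) = 0x22; 0x3E ⊕ 0x22 = 0x1C.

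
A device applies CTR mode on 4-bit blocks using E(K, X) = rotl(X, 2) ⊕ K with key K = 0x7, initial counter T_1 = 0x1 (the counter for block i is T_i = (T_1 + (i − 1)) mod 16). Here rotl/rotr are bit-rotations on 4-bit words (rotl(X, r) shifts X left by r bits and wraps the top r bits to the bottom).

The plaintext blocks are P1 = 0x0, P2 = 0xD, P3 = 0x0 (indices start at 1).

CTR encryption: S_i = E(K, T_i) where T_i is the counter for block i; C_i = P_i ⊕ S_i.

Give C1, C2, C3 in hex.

C1 = 0x3, C2 = 0x2, C3 = 0xB

C1: T = 0x1, S = E(K, T) = 0x3; 0x0 ⊕ 0x3 = 0x3.
C2: T = 0x2, S = E(K, T) = 0xF; 0xD ⊕ 0xF = 0x2.
C3: T = 0x3, S = E(K, T) = 0xB; 0x0 ⊕ 0xB = 0xB.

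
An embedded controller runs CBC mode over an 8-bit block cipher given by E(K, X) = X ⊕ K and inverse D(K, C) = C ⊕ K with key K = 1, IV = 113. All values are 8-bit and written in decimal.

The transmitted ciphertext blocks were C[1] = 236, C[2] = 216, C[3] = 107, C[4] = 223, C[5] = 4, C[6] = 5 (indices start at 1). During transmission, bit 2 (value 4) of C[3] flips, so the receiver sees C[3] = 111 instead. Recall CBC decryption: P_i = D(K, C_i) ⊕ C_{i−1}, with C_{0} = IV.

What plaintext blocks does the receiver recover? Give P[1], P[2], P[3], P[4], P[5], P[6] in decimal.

Only C[3] changed, to 111. In CBC, a change in C_i garbles P_i and flips the same bit in P_{i+1}. Decrypting the received ciphertext:
P[1]: D(K, 236) = 237; 237 ⊕ 113 = 156.
P[2]: D(K, 216) = 217; 217 ⊕ 236 = 53.
P[3]: D(K, 111) = 110; 110 ⊕ 216 = 182.
P[4]: D(K, 223) = 222; 222 ⊕ 111 = 177.
P[5]: D(K, 4) = 5; 5 ⊕ 223 = 218.
P[6]: D(K, 5) = 4; 4 ⊕ 4 = 0.
Blocks that differ from the original plaintext: P[3], P[4].

P[1] = 156, P[2] = 53, P[3] = 182, P[4] = 177, P[5] = 218, P[6] = 0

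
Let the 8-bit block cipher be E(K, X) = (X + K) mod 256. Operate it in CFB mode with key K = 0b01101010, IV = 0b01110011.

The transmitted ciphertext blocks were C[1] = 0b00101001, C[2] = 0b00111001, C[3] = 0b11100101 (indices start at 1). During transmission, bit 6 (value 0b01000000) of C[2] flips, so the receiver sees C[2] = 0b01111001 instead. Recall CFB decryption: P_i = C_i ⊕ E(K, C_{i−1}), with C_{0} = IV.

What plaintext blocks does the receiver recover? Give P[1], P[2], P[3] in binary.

P[1] = 0b11110100, P[2] = 0b11101010, P[3] = 0b00000110

Only C[2] changed, to 0b01111001. In CFB, a change in C_i flips the same bit in P_i and garbles P_{i+1}. Decrypting the received ciphertext:
P[1]: E(K, 0b01110011) = 0b11011101; 0b00101001 ⊕ 0b11011101 = 0b11110100.
P[2]: E(K, 0b00101001) = 0b10010011; 0b01111001 ⊕ 0b10010011 = 0b11101010.
P[3]: E(K, 0b01111001) = 0b11100011; 0b11100101 ⊕ 0b11100011 = 0b00000110.
Blocks that differ from the original plaintext: P[2], P[3].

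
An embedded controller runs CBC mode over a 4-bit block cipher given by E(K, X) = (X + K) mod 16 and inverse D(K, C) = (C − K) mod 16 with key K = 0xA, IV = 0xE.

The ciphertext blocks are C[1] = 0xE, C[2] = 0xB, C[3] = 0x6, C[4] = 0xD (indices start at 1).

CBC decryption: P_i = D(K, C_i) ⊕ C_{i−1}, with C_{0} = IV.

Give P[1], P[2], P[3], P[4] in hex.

P[1]: D(K, 0xE) = 0x4; 0x4 ⊕ 0xE = 0xA.
P[2]: D(K, 0xB) = 0x1; 0x1 ⊕ 0xE = 0xF.
P[3]: D(K, 0x6) = 0xC; 0xC ⊕ 0xB = 0x7.
P[4]: D(K, 0xD) = 0x3; 0x3 ⊕ 0x6 = 0x5.

P[1] = 0xA, P[2] = 0xF, P[3] = 0x7, P[4] = 0x5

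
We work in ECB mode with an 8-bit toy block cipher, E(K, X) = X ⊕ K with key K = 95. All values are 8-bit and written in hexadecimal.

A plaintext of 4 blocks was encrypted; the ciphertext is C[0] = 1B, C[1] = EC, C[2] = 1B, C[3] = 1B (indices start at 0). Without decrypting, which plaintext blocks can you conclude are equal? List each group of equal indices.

P[0] = P[2] = P[3]

ECB encrypts each block independently with the same key, so equal ciphertext blocks imply equal plaintext blocks.
C[0] = C[2] = C[3] = 1B, so P[0] = P[2] = P[3].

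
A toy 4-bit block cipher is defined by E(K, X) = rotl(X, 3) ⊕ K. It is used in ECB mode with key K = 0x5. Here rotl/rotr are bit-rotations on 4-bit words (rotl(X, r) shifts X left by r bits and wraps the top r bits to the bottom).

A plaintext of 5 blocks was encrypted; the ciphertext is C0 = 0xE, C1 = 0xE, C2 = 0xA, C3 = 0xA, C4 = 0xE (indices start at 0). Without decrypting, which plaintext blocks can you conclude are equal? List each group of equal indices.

P0 = P1 = P4; P2 = P3

ECB encrypts each block independently with the same key, so equal ciphertext blocks imply equal plaintext blocks.
C0 = C1 = C4 = 0xE, so P0 = P1 = P4.
C2 = C3 = 0xA, so P2 = P3.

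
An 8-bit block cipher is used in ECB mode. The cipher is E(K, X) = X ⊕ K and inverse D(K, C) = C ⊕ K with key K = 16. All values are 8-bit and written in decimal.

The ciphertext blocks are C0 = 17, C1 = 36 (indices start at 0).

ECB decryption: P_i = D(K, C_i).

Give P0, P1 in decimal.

P0: D(K, 17) = 1.
P1: D(K, 36) = 52.

P0 = 1, P1 = 52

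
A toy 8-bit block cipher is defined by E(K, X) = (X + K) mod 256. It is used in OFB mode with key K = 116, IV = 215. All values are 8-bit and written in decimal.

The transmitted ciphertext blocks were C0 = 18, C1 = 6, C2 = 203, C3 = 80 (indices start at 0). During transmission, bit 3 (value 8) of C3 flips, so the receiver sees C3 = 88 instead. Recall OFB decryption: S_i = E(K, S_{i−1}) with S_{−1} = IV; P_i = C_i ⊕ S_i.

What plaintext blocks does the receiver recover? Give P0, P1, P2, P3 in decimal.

Only C3 changed, to 88. In OFB, a change in C_i flips the same bit in P_i only; the keystream is unaffected. Decrypting the received ciphertext:
P0: S = E(K, 215) = 75; 18 ⊕ 75 = 89.
P1: S = E(K, 75) = 191; 6 ⊕ 191 = 185.
P2: S = E(K, 191) = 51; 203 ⊕ 51 = 248.
P3: S = E(K, 51) = 167; 88 ⊕ 167 = 255.
Blocks that differ from the original plaintext: P3.

P0 = 89, P1 = 185, P2 = 248, P3 = 255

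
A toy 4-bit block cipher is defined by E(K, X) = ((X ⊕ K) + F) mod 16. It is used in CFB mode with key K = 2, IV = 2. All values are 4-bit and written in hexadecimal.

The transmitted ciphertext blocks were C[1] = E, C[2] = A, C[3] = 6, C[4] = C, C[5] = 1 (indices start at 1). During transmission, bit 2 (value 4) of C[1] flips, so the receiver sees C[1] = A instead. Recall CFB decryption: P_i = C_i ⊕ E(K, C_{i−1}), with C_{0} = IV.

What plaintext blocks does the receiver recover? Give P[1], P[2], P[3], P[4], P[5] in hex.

Only C[1] changed, to A. In CFB, a change in C_i flips the same bit in P_i and garbles P_{i+1}. Decrypting the received ciphertext:
P[1]: E(K, 2) = F; A ⊕ F = 5.
P[2]: E(K, A) = 7; A ⊕ 7 = D.
P[3]: E(K, A) = 7; 6 ⊕ 7 = 1.
P[4]: E(K, 6) = 3; C ⊕ 3 = F.
P[5]: E(K, C) = D; 1 ⊕ D = C.
Blocks that differ from the original plaintext: P[1], P[2].

P[1] = 5, P[2] = D, P[3] = 1, P[4] = F, P[5] = C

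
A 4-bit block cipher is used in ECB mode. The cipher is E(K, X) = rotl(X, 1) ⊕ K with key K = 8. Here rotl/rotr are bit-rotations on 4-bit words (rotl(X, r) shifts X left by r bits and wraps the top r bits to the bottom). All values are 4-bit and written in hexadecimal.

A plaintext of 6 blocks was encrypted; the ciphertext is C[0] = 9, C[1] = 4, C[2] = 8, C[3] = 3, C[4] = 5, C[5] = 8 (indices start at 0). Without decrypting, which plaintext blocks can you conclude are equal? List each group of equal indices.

ECB encrypts each block independently with the same key, so equal ciphertext blocks imply equal plaintext blocks.
C[2] = C[5] = 8, so P[2] = P[5].

P[2] = P[5]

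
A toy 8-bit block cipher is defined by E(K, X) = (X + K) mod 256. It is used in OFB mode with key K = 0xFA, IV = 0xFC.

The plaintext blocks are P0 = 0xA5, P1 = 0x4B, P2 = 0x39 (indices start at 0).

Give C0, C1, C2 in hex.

C0 = 0x53, C1 = 0xBB, C2 = 0xD3

OFB encryption: S_i = E(K, S_{i−1}) with S_{−1} = IV; C_i = P_i ⊕ S_i.
C0: S = E(K, 0xFC) = 0xF6; 0xA5 ⊕ 0xF6 = 0x53.
C1: S = E(K, 0xF6) = 0xF0; 0x4B ⊕ 0xF0 = 0xBB.
C2: S = E(K, 0xF0) = 0xEA; 0x39 ⊕ 0xEA = 0xD3.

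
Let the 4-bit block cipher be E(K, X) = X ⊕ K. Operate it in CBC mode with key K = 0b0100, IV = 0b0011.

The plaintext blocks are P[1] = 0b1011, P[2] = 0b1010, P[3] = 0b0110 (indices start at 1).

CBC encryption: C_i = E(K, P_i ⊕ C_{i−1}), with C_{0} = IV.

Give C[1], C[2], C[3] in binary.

C[1]: P[1] ⊕ 0b0011 = 0b1000; E(K, 0b1000) = 0b1100.
C[2]: P[2] ⊕ 0b1100 = 0b0110; E(K, 0b0110) = 0b0010.
C[3]: P[3] ⊕ 0b0010 = 0b0100; E(K, 0b0100) = 0b0000.

C[1] = 0b1100, C[2] = 0b0010, C[3] = 0b0000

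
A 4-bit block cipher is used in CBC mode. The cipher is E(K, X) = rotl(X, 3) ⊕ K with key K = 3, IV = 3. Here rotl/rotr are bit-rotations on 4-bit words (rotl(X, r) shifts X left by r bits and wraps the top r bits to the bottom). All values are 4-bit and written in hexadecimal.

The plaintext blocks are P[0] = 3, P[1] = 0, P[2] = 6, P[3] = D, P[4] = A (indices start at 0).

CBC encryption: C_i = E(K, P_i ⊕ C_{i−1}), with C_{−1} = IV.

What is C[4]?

C[0]: P[0] ⊕ 3 = 0; E(K, 0) = 3.
C[1]: P[1] ⊕ 3 = 3; E(K, 3) = A.
C[2]: P[2] ⊕ A = C; E(K, C) = 5.
C[3]: P[3] ⊕ 5 = 8; E(K, 8) = 7.
C[4]: P[4] ⊕ 7 = D; E(K, D) = D.

C[4] = D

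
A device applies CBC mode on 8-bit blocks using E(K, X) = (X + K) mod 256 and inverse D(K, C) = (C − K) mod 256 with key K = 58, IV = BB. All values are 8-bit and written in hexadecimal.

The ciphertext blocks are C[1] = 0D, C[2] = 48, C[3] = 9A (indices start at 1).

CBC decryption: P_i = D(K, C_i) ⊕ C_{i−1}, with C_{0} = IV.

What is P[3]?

P[3]: D(K, 9A) = 42; 42 ⊕ 48 = 0A.

P[3] = 0A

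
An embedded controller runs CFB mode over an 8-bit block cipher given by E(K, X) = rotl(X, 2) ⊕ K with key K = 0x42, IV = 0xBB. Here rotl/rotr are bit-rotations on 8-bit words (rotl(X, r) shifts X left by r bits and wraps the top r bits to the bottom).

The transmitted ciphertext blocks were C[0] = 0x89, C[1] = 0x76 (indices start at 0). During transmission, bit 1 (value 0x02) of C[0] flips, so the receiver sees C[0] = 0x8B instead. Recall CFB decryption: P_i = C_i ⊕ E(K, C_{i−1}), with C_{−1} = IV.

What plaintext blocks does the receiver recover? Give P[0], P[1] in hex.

Only C[0] changed, to 0x8B. In CFB, a change in C_i flips the same bit in P_i and garbles P_{i+1}. Decrypting the received ciphertext:
P[0]: E(K, 0xBB) = 0xAC; 0x8B ⊕ 0xAC = 0x27.
P[1]: E(K, 0x8B) = 0x6C; 0x76 ⊕ 0x6C = 0x1A.
Blocks that differ from the original plaintext: P[0], P[1].

P[0] = 0x27, P[1] = 0x1A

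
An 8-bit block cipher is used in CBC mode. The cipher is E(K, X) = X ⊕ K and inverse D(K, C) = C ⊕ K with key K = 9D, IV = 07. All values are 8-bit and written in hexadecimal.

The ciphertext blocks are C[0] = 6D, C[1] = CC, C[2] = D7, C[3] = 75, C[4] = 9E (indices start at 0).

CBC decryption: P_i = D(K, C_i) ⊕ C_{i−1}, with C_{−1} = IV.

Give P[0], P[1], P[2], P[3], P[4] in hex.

P[0] = F7, P[1] = 3C, P[2] = 86, P[3] = 3F, P[4] = 76

P[0]: D(K, 6D) = F0; F0 ⊕ 07 = F7.
P[1]: D(K, CC) = 51; 51 ⊕ 6D = 3C.
P[2]: D(K, D7) = 4A; 4A ⊕ CC = 86.
P[3]: D(K, 75) = E8; E8 ⊕ D7 = 3F.
P[4]: D(K, 9E) = 03; 03 ⊕ 75 = 76.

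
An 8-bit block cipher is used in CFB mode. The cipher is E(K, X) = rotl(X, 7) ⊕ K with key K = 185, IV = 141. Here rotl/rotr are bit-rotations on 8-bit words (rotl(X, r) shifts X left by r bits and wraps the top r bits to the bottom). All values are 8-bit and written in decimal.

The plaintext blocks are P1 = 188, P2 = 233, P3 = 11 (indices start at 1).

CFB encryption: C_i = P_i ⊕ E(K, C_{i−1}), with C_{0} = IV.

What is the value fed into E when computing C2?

C1: E(K, 141) = 127; 188 ⊕ 127 = 195.
C2: E(K, 195) = 88; 233 ⊕ 88 = 177.
So the input to E for block 2 is 195.

195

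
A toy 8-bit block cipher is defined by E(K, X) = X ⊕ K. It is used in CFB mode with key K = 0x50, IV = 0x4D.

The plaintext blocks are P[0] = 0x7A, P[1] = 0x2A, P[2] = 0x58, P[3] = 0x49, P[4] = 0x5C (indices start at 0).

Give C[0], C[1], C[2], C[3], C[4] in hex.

CFB encryption: C_i = P_i ⊕ E(K, C_{i−1}), with C_{−1} = IV.
C[0]: E(K, 0x4D) = 0x1D; 0x7A ⊕ 0x1D = 0x67.
C[1]: E(K, 0x67) = 0x37; 0x2A ⊕ 0x37 = 0x1D.
C[2]: E(K, 0x1D) = 0x4D; 0x58 ⊕ 0x4D = 0x15.
C[3]: E(K, 0x15) = 0x45; 0x49 ⊕ 0x45 = 0x0C.
C[4]: E(K, 0x0C) = 0x5C; 0x5C ⊕ 0x5C = 0x00.

C[0] = 0x67, C[1] = 0x1D, C[2] = 0x15, C[3] = 0x0C, C[4] = 0x00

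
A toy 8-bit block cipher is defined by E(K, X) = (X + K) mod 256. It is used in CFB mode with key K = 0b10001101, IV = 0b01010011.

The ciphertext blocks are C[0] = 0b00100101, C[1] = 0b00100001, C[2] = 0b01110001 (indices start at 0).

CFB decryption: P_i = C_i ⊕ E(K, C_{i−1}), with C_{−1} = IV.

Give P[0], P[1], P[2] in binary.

P[0]: E(K, 0b01010011) = 0b11100000; 0b00100101 ⊕ 0b11100000 = 0b11000101.
P[1]: E(K, 0b00100101) = 0b10110010; 0b00100001 ⊕ 0b10110010 = 0b10010011.
P[2]: E(K, 0b00100001) = 0b10101110; 0b01110001 ⊕ 0b10101110 = 0b11011111.

P[0] = 0b11000101, P[1] = 0b10010011, P[2] = 0b11011111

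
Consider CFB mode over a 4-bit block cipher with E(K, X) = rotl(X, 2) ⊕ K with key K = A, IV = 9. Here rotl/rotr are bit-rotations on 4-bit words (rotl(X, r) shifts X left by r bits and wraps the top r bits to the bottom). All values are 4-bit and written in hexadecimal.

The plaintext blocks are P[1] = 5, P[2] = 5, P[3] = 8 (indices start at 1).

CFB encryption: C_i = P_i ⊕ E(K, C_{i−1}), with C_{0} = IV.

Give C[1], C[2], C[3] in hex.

C[1]: E(K, 9) = C; 5 ⊕ C = 9.
C[2]: E(K, 9) = C; 5 ⊕ C = 9.
C[3]: E(K, 9) = C; 8 ⊕ C = 4.

C[1] = 9, C[2] = 9, C[3] = 4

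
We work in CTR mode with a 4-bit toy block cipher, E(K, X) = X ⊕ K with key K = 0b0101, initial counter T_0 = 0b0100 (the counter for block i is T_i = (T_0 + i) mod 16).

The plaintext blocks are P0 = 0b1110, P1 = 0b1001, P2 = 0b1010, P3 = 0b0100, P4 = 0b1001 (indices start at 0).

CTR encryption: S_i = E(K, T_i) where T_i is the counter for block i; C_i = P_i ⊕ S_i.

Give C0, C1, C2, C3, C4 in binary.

C0: T = 0b0100, S = E(K, T) = 0b0001; 0b1110 ⊕ 0b0001 = 0b1111.
C1: T = 0b0101, S = E(K, T) = 0b0000; 0b1001 ⊕ 0b0000 = 0b1001.
C2: T = 0b0110, S = E(K, T) = 0b0011; 0b1010 ⊕ 0b0011 = 0b1001.
C3: T = 0b0111, S = E(K, T) = 0b0010; 0b0100 ⊕ 0b0010 = 0b0110.
C4: T = 0b1000, S = E(K, T) = 0b1101; 0b1001 ⊕ 0b1101 = 0b0100.

C0 = 0b1111, C1 = 0b1001, C2 = 0b1001, C3 = 0b0110, C4 = 0b0100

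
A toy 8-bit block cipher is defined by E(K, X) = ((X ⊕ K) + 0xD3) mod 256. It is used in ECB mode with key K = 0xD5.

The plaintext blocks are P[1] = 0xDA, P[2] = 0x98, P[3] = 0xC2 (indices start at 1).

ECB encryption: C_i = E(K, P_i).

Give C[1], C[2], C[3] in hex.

C[1]: E(K, 0xDA) = 0xE2.
C[2]: E(K, 0x98) = 0x20.
C[3]: E(K, 0xC2) = 0xEA.

C[1] = 0xE2, C[2] = 0x20, C[3] = 0xEA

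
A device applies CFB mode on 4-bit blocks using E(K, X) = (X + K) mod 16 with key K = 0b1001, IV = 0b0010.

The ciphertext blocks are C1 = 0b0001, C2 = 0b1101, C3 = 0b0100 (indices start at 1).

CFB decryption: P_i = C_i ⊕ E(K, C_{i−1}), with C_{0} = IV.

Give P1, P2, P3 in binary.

P1 = 0b1010, P2 = 0b0111, P3 = 0b0010

P1: E(K, 0b0010) = 0b1011; 0b0001 ⊕ 0b1011 = 0b1010.
P2: E(K, 0b0001) = 0b1010; 0b1101 ⊕ 0b1010 = 0b0111.
P3: E(K, 0b1101) = 0b0110; 0b0100 ⊕ 0b0110 = 0b0010.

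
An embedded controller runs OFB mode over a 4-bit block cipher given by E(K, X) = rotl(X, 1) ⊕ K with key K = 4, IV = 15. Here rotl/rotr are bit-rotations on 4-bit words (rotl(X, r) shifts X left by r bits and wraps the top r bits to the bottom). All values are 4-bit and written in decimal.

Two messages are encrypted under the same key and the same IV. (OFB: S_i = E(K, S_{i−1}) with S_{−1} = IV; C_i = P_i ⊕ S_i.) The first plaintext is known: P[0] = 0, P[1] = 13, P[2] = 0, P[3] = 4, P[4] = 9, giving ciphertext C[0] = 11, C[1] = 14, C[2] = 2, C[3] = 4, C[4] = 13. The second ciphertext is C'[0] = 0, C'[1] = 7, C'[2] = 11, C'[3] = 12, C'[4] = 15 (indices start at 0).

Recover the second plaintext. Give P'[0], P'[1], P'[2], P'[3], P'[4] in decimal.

P'[0] = 11, P'[1] = 4, P'[2] = 9, P'[3] = 12, P'[4] = 11

In OFB with a reused IV, both messages share the same keystream S_i, so C_i ⊕ C'_i = P_i ⊕ P'_i and thus P'_i = P_i ⊕ C_i ⊕ C'_i.
P'[0]: 0 ⊕ 11 ⊕ 0 = 11.
P'[1]: 13 ⊕ 14 ⊕ 7 = 4.
P'[2]: 0 ⊕ 2 ⊕ 11 = 9.
P'[3]: 4 ⊕ 4 ⊕ 12 = 12.
P'[4]: 9 ⊕ 13 ⊕ 15 = 11.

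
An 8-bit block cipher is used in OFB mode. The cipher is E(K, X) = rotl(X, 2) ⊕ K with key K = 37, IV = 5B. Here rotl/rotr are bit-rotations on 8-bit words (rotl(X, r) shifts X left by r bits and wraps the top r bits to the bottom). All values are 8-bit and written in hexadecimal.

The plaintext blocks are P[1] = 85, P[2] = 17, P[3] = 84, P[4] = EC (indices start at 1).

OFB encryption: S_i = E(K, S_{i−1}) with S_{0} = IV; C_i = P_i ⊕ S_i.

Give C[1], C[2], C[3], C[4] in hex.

C[1] = DF, C[2] = 49, C[3] = CA, C[4] = E2

C[1]: S = E(K, 5B) = 5A; 85 ⊕ 5A = DF.
C[2]: S = E(K, 5A) = 5E; 17 ⊕ 5E = 49.
C[3]: S = E(K, 5E) = 4E; 84 ⊕ 4E = CA.
C[4]: S = E(K, 4E) = 0E; EC ⊕ 0E = E2.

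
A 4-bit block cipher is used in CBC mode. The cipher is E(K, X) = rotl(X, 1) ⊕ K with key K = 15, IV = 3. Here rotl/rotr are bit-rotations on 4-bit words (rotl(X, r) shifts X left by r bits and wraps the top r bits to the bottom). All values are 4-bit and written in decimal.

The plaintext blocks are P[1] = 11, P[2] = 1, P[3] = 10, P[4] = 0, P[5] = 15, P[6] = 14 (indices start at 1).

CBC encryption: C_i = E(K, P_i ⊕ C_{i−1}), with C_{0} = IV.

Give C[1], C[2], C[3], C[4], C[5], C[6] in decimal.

C[1] = 14, C[2] = 0, C[3] = 10, C[4] = 10, C[5] = 5, C[6] = 8

C[1]: P[1] ⊕ 3 = 8; E(K, 8) = 14.
C[2]: P[2] ⊕ 14 = 15; E(K, 15) = 0.
C[3]: P[3] ⊕ 0 = 10; E(K, 10) = 10.
C[4]: P[4] ⊕ 10 = 10; E(K, 10) = 10.
C[5]: P[5] ⊕ 10 = 5; E(K, 5) = 5.
C[6]: P[6] ⊕ 5 = 11; E(K, 11) = 8.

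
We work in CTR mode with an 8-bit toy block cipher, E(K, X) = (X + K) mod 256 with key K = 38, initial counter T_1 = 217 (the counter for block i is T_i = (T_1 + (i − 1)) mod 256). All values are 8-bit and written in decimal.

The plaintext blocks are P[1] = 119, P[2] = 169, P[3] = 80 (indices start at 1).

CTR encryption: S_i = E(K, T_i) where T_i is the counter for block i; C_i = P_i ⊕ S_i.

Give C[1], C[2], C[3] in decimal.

C[1] = 136, C[2] = 169, C[3] = 81

C[1]: T = 217, S = E(K, T) = 255; 119 ⊕ 255 = 136.
C[2]: T = 218, S = E(K, T) = 0; 169 ⊕ 0 = 169.
C[3]: T = 219, S = E(K, T) = 1; 80 ⊕ 1 = 81.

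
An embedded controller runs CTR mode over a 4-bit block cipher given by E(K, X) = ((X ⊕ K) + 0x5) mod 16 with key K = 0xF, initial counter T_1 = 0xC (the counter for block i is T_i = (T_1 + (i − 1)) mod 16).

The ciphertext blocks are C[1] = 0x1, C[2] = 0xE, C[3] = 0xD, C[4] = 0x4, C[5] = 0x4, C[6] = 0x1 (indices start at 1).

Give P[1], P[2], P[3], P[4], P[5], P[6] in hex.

CTR decryption: S_i = E(K, T_i) where T_i is the counter for block i; P_i = C_i ⊕ S_i.
P[1]: T = 0xC, S = E(K, T) = 0x8; 0x1 ⊕ 0x8 = 0x9.
P[2]: T = 0xD, S = E(K, T) = 0x7; 0xE ⊕ 0x7 = 0x9.
P[3]: T = 0xE, S = E(K, T) = 0x6; 0xD ⊕ 0x6 = 0xB.
P[4]: T = 0xF, S = E(K, T) = 0x5; 0x4 ⊕ 0x5 = 0x1.
P[5]: T = 0x0, S = E(K, T) = 0x4; 0x4 ⊕ 0x4 = 0x0.
P[6]: T = 0x1, S = E(K, T) = 0x3; 0x1 ⊕ 0x3 = 0x2.

P[1] = 0x9, P[2] = 0x9, P[3] = 0xB, P[4] = 0x1, P[5] = 0x0, P[6] = 0x2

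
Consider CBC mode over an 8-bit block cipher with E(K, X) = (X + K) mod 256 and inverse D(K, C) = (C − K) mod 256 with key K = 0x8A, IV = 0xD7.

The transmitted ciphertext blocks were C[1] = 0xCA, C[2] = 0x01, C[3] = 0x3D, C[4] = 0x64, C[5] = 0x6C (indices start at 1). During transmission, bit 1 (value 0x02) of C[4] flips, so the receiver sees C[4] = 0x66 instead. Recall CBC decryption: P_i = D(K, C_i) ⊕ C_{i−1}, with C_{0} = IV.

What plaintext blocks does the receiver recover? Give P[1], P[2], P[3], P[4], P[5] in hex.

P[1] = 0x97, P[2] = 0xBD, P[3] = 0xB2, P[4] = 0xE1, P[5] = 0x84

Only C[4] changed, to 0x66. In CBC, a change in C_i garbles P_i and flips the same bit in P_{i+1}. Decrypting the received ciphertext:
P[1]: D(K, 0xCA) = 0x40; 0x40 ⊕ 0xD7 = 0x97.
P[2]: D(K, 0x01) = 0x77; 0x77 ⊕ 0xCA = 0xBD.
P[3]: D(K, 0x3D) = 0xB3; 0xB3 ⊕ 0x01 = 0xB2.
P[4]: D(K, 0x66) = 0xDC; 0xDC ⊕ 0x3D = 0xE1.
P[5]: D(K, 0x6C) = 0xE2; 0xE2 ⊕ 0x66 = 0x84.
Blocks that differ from the original plaintext: P[4], P[5].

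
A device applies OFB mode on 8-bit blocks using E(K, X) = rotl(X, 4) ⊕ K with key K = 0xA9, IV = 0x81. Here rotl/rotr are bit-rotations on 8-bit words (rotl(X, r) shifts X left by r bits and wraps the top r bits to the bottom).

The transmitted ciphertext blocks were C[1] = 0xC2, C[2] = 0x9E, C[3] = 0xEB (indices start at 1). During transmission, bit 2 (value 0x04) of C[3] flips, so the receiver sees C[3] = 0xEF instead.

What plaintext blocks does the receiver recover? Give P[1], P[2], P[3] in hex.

OFB decryption: S_i = E(K, S_{i−1}) with S_{0} = IV; P_i = C_i ⊕ S_i.
Only C[3] changed, to 0xEF. In OFB, a change in C_i flips the same bit in P_i only; the keystream is unaffected. Decrypting the received ciphertext:
P[1]: S = E(K, 0x81) = 0xB1; 0xC2 ⊕ 0xB1 = 0x73.
P[2]: S = E(K, 0xB1) = 0xB2; 0x9E ⊕ 0xB2 = 0x2C.
P[3]: S = E(K, 0xB2) = 0x82; 0xEF ⊕ 0x82 = 0x6D.
Blocks that differ from the original plaintext: P[3].

P[1] = 0x73, P[2] = 0x2C, P[3] = 0x6D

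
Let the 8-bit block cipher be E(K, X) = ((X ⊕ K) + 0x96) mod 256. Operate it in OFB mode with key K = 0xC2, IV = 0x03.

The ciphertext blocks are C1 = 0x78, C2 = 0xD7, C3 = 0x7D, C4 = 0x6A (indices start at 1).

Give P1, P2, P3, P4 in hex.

P1 = 0x2F, P2 = 0xFC, P3 = 0x02, P4 = 0x39

OFB decryption: S_i = E(K, S_{i−1}) with S_{0} = IV; P_i = C_i ⊕ S_i.
P1: S = E(K, 0x03) = 0x57; 0x78 ⊕ 0x57 = 0x2F.
P2: S = E(K, 0x57) = 0x2B; 0xD7 ⊕ 0x2B = 0xFC.
P3: S = E(K, 0x2B) = 0x7F; 0x7D ⊕ 0x7F = 0x02.
P4: S = E(K, 0x7F) = 0x53; 0x6A ⊕ 0x53 = 0x39.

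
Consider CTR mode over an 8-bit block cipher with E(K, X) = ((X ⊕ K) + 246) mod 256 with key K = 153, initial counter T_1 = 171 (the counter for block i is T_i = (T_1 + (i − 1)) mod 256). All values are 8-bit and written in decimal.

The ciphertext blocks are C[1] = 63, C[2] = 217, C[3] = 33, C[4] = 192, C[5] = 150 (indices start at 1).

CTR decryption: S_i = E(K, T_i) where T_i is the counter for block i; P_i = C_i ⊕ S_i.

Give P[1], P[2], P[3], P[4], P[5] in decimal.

P[1]: T = 171, S = E(K, T) = 40; 63 ⊕ 40 = 23.
P[2]: T = 172, S = E(K, T) = 43; 217 ⊕ 43 = 242.
P[3]: T = 173, S = E(K, T) = 42; 33 ⊕ 42 = 11.
P[4]: T = 174, S = E(K, T) = 45; 192 ⊕ 45 = 237.
P[5]: T = 175, S = E(K, T) = 44; 150 ⊕ 44 = 186.

P[1] = 23, P[2] = 242, P[3] = 11, P[4] = 237, P[5] = 186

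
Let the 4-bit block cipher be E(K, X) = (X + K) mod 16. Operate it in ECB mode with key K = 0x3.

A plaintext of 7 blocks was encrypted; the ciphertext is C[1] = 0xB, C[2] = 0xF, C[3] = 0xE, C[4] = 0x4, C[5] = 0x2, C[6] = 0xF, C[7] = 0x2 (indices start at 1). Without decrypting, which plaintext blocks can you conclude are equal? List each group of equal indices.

P[2] = P[6]; P[5] = P[7]

ECB encrypts each block independently with the same key, so equal ciphertext blocks imply equal plaintext blocks.
C[2] = C[6] = 0xF, so P[2] = P[6].
C[5] = C[7] = 0x2, so P[5] = P[7].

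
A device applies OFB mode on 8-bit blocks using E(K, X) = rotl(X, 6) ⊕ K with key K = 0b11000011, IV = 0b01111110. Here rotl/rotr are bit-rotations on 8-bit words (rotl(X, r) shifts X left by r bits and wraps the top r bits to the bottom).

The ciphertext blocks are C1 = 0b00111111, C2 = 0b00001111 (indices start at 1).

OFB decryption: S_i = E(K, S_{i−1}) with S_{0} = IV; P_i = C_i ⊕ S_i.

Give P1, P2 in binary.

P1 = 0b01100011, P2 = 0b11011011

P1: S = E(K, 0b01111110) = 0b01011100; 0b00111111 ⊕ 0b01011100 = 0b01100011.
P2: S = E(K, 0b01011100) = 0b11010100; 0b00001111 ⊕ 0b11010100 = 0b11011011.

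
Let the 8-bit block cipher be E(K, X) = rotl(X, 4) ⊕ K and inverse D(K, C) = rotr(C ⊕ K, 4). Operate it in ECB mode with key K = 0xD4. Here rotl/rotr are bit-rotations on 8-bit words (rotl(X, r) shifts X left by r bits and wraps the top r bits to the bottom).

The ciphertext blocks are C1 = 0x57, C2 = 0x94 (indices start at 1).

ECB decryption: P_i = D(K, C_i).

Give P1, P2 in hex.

P1: D(K, 0x57) = 0x38.
P2: D(K, 0x94) = 0x04.

P1 = 0x38, P2 = 0x04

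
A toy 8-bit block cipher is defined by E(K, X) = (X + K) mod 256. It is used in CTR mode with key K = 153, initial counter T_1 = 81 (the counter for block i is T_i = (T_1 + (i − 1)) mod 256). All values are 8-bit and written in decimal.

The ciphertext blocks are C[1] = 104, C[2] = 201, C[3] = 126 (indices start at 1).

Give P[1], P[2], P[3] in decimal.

CTR decryption: S_i = E(K, T_i) where T_i is the counter for block i; P_i = C_i ⊕ S_i.
P[1]: T = 81, S = E(K, T) = 234; 104 ⊕ 234 = 130.
P[2]: T = 82, S = E(K, T) = 235; 201 ⊕ 235 = 34.
P[3]: T = 83, S = E(K, T) = 236; 126 ⊕ 236 = 146.

P[1] = 130, P[2] = 34, P[3] = 146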